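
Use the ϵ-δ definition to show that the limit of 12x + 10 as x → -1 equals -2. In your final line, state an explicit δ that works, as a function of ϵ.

δ = ϵ/12

Fix ϵ > 0. We need δ > 0 so that 0 < |x + 1| < δ implies |(12x + 10) + 2| < ϵ.
Since (12x + 10) + 2 = 12(x + 1), we have |(12x + 10) + 2| = 12|x + 1|.
So 12|x + 1| < ϵ exactly when |x + 1| < ϵ/12.
Take δ = ϵ/12. If 0 < |x + 1| < δ then |(12x + 10) + 2| = 12|x + 1| < 12·(ϵ/12) = ϵ.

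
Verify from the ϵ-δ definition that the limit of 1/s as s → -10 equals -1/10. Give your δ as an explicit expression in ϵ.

δ = min(5, 50ϵ)

Let ϵ > 0 be given. We seek δ > 0 such that 0 < |s + 10| < δ implies |1/s + 1/10| < ϵ.
|1/s + 1/10| = |-10 − s|/(10·|s|) = |s + 10|/(10|s|).
Require δ ≤ 5 so that |s| > 10 − 5 = 5, hence 10|s| > 50.
Then |1/s + 1/10| < |s + 10|/50, which is < ϵ when |s + 10| < 50ϵ.
Take δ = min(5, 50ϵ). Then 0 < |s + 10| < δ gives both |s + 10| < 5 and |s + 10| < 50ϵ, so |1/s + 1/10| < ϵ.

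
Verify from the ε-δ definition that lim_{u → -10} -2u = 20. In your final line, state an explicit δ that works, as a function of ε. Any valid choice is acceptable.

δ = ε/2

Let ε > 0. We need δ > 0 so that 0 < |u + 10| < δ implies |(-2u) − 20| < ε.
|(-2u) − 20| = |-2u - 20| = 2|u + 10|.
So 2|u + 10| < ε exactly when |u + 10| < ε/2.
Take δ = ε/2. If 0 < |u + 10| < δ then |(-2u) − 20| = 2|u + 10| < 2·(ε/2) = ε.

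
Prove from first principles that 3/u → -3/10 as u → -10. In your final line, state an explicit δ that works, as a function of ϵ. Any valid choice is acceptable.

δ = min(5, (50/3)ϵ)

Let ϵ > 0. We seek δ > 0 such that 0 < |u + 10| < δ implies |3/u + 3/10| < ϵ.
|3/u + 3/10| = 3·|-10 − u|/(10·|u|) = 3|u + 10|/(10|u|).
Restrict δ ≤ 5. Then |u + 10| < 5 gives |u| > 5, so 10|u| > 50.
Then |3/u + 3/10| < 3|u + 10|/50, which is < ϵ when |u + 10| < (50/3)ϵ.
Take δ = min(5, (50/3)ϵ). Then 0 < |u + 10| < δ gives both |u + 10| < 5 and |u + 10| < (50/3)ϵ, so |3/u + 3/10| < ϵ.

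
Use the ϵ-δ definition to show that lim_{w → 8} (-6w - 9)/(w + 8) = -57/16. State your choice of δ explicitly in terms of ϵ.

Let ϵ > 0. We want δ > 0 with 0 < |w − 8| < δ ⇒ |(-6w - 9)/(w + 8) + 57/16| < ϵ.
Combining over a common denominator, (-6w - 9)/(w + 8) + 57/16 = [(-6w - 9)·16 − (-57)·(w + 8)] / [16·(w + 8)] = -39(w − 8) / (16(w + 8)).
So |(-6w - 9)/(w + 8) + 57/16| = 39|w − 8| / (16·|w + 8|).
Restrict δ ≤ 8. Then |w − 8| < 8 gives |w + 8| = |(w − 8) + 16| ≥ 16 − 8 = 8.
Hence |(-6w - 9)/(w + 8) + 57/16| < 39|w − 8|/(16·8) = (39/128)|w − 8|, which is < ϵ once |w − 8| < (128/39)ϵ.
Take δ = min(8, (128/39)ϵ). Then 0 < |w − 8| < δ forces both bounds, so |(-6w - 9)/(w + 8) + 57/16| < ϵ.

δ = min(8, (128/39)ϵ)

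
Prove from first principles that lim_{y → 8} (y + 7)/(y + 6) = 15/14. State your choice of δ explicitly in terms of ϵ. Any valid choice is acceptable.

Suppose ϵ > 0. We want δ > 0 with 0 < |y − 8| < δ ⇒ |(y + 7)/(y + 6) − (15/14)| < ϵ.
Combining over a common denominator, (y + 7)/(y + 6) − (15/14) = [(y + 7)·14 − 15·(y + 6)] / [14·(y + 6)] = -1(y − 8) / (14(y + 6)).
So |(y + 7)/(y + 6) − (15/14)| = |y − 8| / (14·|y + 6|).
Restrict δ ≤ 7. Then |y − 8| < 7 gives |y + 6| = |(y − 8) + 14| ≥ 14 − 7 = 7.
Hence |(y + 7)/(y + 6) − (15/14)| < |y − 8|/(14·7) = (1/98)|y − 8|, which is < ϵ once |y − 8| < 98ϵ.
Take δ = min(7, 98ϵ). Then 0 < |y − 8| < δ forces both bounds, so |(y + 7)/(y + 6) − (15/14)| < ϵ.

δ = min(7, 98ϵ)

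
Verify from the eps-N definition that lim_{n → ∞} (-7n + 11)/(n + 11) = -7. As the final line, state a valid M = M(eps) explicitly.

M = 88/eps

Let eps > 0 be given. For n ≥ 1, |(-7n + 11)/(n + 11) + 7| = |88|/((n + 11)) = 88/((n + 11)).
Since n + 11 ≥ n for n ≥ 1, this is ≤ 88/(n) = 88/n.
So |(-7n + 11)/(n + 11) + 7| < eps whenever n > 88/eps.
Take M = 88/eps. If n > M then |(-7n + 11)/(n + 11) + 7| ≤ 88/n < eps.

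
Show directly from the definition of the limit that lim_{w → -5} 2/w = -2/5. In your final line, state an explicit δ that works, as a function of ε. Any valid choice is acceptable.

δ = min(5/2, (25/4)ε)

Let ε > 0 be given. We seek δ > 0 such that 0 < |w + 5| < δ implies |2/w + 2/5| < ε.
|2/w + 2/5| = 2·|-5 − w|/(5·|w|) = 2|w + 5|/(5|w|).
Require δ ≤ 5/2 so that |w| > 5 − 5/2 = 5/2, hence 5|w| > 25/2.
Then |2/w + 2/5| < 2|w + 5|/(25/2), which is < ε when |w + 5| < (25/4)ε.
Take δ = min(5/2, (25/4)ε). Then 0 < |w + 5| < δ gives both |w + 5| < 5/2 and |w + 5| < (25/4)ε, so |2/w + 2/5| < ε.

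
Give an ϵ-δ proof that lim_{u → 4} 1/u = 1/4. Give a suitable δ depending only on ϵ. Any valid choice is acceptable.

Suppose ϵ > 0. We seek δ > 0 such that 0 < |u − 4| < δ implies |1/u − (1/4)| < ϵ.
|1/u − (1/4)| = |4 − u|/(4·|u|) = |u − 4|/(4|u|).
Require δ ≤ 2 so that |u| > 4 − 2 = 2, hence 4|u| > 8.
Then |1/u − (1/4)| < |u − 4|/8, which is < ϵ when |u − 4| < 8ϵ.
Take δ = min(2, 8ϵ). Then 0 < |u − 4| < δ gives both |u − 4| < 2 and |u − 4| < 8ϵ, so |1/u − (1/4)| < ϵ.

δ = min(2, 8ϵ)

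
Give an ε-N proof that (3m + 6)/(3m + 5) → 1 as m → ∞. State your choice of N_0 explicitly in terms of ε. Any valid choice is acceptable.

Let ε > 0. For m ≥ 1, |(3m + 6)/(3m + 5) − 1| = |3|/(3(3m + 5)) = 3/(3(3m + 5)).
Since 3m + 5 ≥ 3m for m ≥ 1, this is ≤ 3/(3·3m) = (1/3)/m.
So |(3m + 6)/(3m + 5) − 1| < ε whenever m > (1/3)/ε.
Take N_0 = (1/3)/ε. If m > N_0 then |(3m + 6)/(3m + 5) − 1| ≤ (1/3)/m < ε.

N_0 = (1/3)/ε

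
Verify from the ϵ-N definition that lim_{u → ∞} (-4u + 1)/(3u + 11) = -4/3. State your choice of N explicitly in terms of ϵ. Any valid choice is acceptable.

Fix ϵ > 0. We seek N > 0 such that u > N implies |(-4u + 1)/(3u + 11) + 4/3| < ϵ.
(-4u + 1)/(3u + 11) + 4/3 = (3(-4u + 1) − (-4)(3u + 11)) / (3(3u + 11)) = 47/(3(3u + 11)).
For u > 0 we have 3u + 11 > 3u, so |(-4u + 1)/(3u + 11) + 4/3| = 47/(3(3u + 11)) < 47/(3·3u) = (47/9)/u.
Thus |(-4u + 1)/(3u + 11) + 4/3| < ϵ whenever u > (47/9)/ϵ.
Take N = (47/9)/ϵ. If u > N then |(-4u + 1)/(3u + 11) + 4/3| < (47/9)/u < ϵ.

N = (47/9)/ϵ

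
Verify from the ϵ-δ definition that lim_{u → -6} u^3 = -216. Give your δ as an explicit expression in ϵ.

δ = min(1, ϵ/127)

Let ϵ > 0 be given. We seek δ > 0 with 0 < |u + 6| < δ ⇒ |u^3 + 216| < ϵ.
Factor: u^3 + 216 = (u + 6)(u^2 - 6u + 36), so |u^3 + 216| = |u + 6|·|u^2 - 6u + 36|.
Restrict δ ≤ 1. Then |u + 6| < 1 gives |u| < 7, so by the triangle inequality |u^2 - 6u + 36| ≤ 7^2 + 6·7 + 36 = 127.
Hence |u^3 + 216| ≤ 127|u + 6|, which is < ϵ once |u + 6| < ϵ/127.
Take δ = min(1, ϵ/127). If 0 < |u + 6| < δ then both bounds hold and |u^3 + 216| ≤ 127|u + 6| < 127·(ϵ/127) = ϵ.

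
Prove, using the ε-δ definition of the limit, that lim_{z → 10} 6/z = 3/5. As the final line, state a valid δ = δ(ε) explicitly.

δ = min(5, (25/3)ε)

Fix ε > 0. We seek δ > 0 such that 0 < |z − 10| < δ implies |6/z − (3/5)| < ε.
|6/z − (3/5)| = 6·|10 − z|/(10·|z|) = 6|z − 10|/(10|z|).
Restrict δ ≤ 5. Then |z − 10| < 5 gives |z| > 5, so 10|z| > 50.
Then |6/z − (3/5)| < 6|z − 10|/50, which is < ε when |z − 10| < (25/3)ε.
Take δ = min(5, (25/3)ε). Then 0 < |z − 10| < δ gives both |z − 10| < 5 and |z − 10| < (25/3)ε, so |6/z − (3/5)| < ε.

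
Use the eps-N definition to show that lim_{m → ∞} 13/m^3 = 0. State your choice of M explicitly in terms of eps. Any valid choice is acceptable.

Let eps > 0 be given. For m ≥ 1, |13/m^3 − 0| = 13/m^3.
13/m^3 < eps ⇔ m^3 > 13/eps ⇔ m > (13/eps)^{1/3}.
Take M = (13/eps)^{1/3}. Then m > M implies 13/m^3 < eps.

M = (13/eps)^{1/3}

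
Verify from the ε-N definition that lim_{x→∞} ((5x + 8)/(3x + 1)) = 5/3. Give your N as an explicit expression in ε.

N = (19/9)/ε

Let ε > 0 be given. We seek N > 0 such that x > N implies |(5x + 8)/(3x + 1) − (5/3)| < ε.
(5x + 8)/(3x + 1) − (5/3) = (3(5x + 8) − 5(3x + 1)) / (3(3x + 1)) = 19/(3(3x + 1)).
For x > 0 we have 3x + 1 > 3x, so |(5x + 8)/(3x + 1) − (5/3)| = 19/(3(3x + 1)) < 19/(3·3x) = (19/9)/x.
Thus |(5x + 8)/(3x + 1) − (5/3)| < ε whenever x > (19/9)/ε.
Take N = (19/9)/ε. If x > N then |(5x + 8)/(3x + 1) − (5/3)| < (19/9)/x < ε.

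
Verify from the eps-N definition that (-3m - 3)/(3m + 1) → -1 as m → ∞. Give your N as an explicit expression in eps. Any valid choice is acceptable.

N = (2/3)/eps

Let eps > 0. For m ≥ 1, |(-3m - 3)/(3m + 1) + 1| = |-6|/(3(3m + 1)) = 6/(3(3m + 1)).
Since 3m + 1 ≥ 3m for m ≥ 1, this is ≤ 6/(3·3m) = (2/3)/m.
So |(-3m - 3)/(3m + 1) + 1| < eps whenever m > (2/3)/eps.
Take N = (2/3)/eps. If m > N then |(-3m - 3)/(3m + 1) + 1| ≤ (2/3)/m < eps.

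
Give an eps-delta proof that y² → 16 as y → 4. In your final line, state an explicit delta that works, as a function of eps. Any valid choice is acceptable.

delta = min(1, eps/9)

Suppose eps > 0. We seek delta > 0 with 0 < |y − 4| < delta ⇒ |y² − 16| < eps.
Factor: y² − 16 = (y − 4)(y + 4), so |y² − 16| = |y − 4|·|y + 4|.
Restrict delta ≤ 1. Then |y − 4| < 1 gives |y| < 5, so by the triangle inequality |y + 4| ≤ 5 + 4 = 9.
Hence |y² − 16| ≤ 9|y − 4|, which is < eps once |y − 4| < eps/9.
Take delta = min(1, eps/9). If 0 < |y − 4| < delta then both bounds hold and |y² − 16| ≤ 9|y − 4| < 9·(eps/9) = eps.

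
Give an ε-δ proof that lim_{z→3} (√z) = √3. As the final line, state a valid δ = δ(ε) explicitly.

Suppose ε > 0. We want δ > 0 such that 0 < |z − 3| < δ implies |√z − √3| < ε.
Multiplying by the conjugate, |√z − √3| = |z − 3|/(√z + √3).
Restrict δ ≤ 3 so that |z − 3| < 3 forces z > 0, and then √z + √3 > √3.
Hence |√z − √3| < |z − 3|/√3, which is < ε once |z − 3| < √3·ε.
Take δ = min(3, √3·ε). If 0 < |z − 3| < δ then z > 0 and |√z − √3| < |z − 3|/√3 < ε.

δ = min(3, √3·ε)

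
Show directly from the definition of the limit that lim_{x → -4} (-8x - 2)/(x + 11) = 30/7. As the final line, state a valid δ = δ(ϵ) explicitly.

Let ϵ > 0 be given. We want δ > 0 with 0 < |x + 4| < δ ⇒ |(-8x - 2)/(x + 11) − (30/7)| < ϵ.
Combining over a common denominator, (-8x - 2)/(x + 11) − (30/7) = [(-8x - 2)·7 − 30·(x + 11)] / [7·(x + 11)] = -86(x + 4) / (7(x + 11)).
So |(-8x - 2)/(x + 11) − (30/7)| = 86|x + 4| / (7·|x + 11|).
Require δ ≤ 7/2, so |x + 11| ≥ |7| − |x + 4| > 7 − 7/2 = 7/2.
Hence |(-8x - 2)/(x + 11) − (30/7)| < 86|x + 4|/(7·(7/2)) = (172/49)|x + 4|, which is < ϵ once |x + 4| < (49/172)ϵ.
Take δ = min(7/2, (49/172)ϵ). Then 0 < |x + 4| < δ forces both bounds, so |(-8x - 2)/(x + 11) − (30/7)| < ϵ.

δ = min(7/2, (49/172)ϵ)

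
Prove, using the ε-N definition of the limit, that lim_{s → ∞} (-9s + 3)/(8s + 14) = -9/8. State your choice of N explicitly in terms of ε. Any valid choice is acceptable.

N = (75/32)/ε

Let ε > 0 be given. We seek N > 0 such that s > N implies |(-9s + 3)/(8s + 14) + 9/8| < ε.
(-9s + 3)/(8s + 14) + 9/8 = (8(-9s + 3) − (-9)(8s + 14)) / (8(8s + 14)) = 150/(8(8s + 14)).
For s > 0 we have 8s + 14 > 8s, so |(-9s + 3)/(8s + 14) + 9/8| = 150/(8(8s + 14)) < 150/(8·8s) = (75/32)/s.
Thus |(-9s + 3)/(8s + 14) + 9/8| < ε whenever s > (75/32)/ε.
Take N = (75/32)/ε. If s > N then |(-9s + 3)/(8s + 14) + 9/8| < (75/32)/s < ε.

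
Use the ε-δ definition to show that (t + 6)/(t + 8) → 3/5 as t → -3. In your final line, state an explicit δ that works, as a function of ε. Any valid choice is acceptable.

δ = min(5/2, (25/4)ε)

Suppose ε > 0. We want δ > 0 with 0 < |t + 3| < δ ⇒ |(t + 6)/(t + 8) − (3/5)| < ε.
Combining over a common denominator, (t + 6)/(t + 8) − (3/5) = [(t + 6)·5 − 3·(t + 8)] / [5·(t + 8)] = 2(t + 3) / (5(t + 8)).
So |(t + 6)/(t + 8) − (3/5)| = 2|t + 3| / (5·|t + 8|).
Restrict δ ≤ 5/2. Then |t + 3| < 5/2 gives |t + 8| = |(t + 3) + 5| ≥ 5 − 5/2 = 5/2.
Hence |(t + 6)/(t + 8) − (3/5)| < 2|t + 3|/(5·(5/2)) = (4/25)|t + 3|, which is < ε once |t + 3| < (25/4)ε.
Take δ = min(5/2, (25/4)ε). Then 0 < |t + 3| < δ forces both bounds, so |(t + 6)/(t + 8) − (3/5)| < ε.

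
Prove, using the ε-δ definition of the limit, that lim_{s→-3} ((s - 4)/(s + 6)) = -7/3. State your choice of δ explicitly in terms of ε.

Suppose ε > 0. We want δ > 0 with 0 < |s + 3| < δ ⇒ |(s - 4)/(s + 6) + 7/3| < ε.
Combining over a common denominator, (s - 4)/(s + 6) + 7/3 = [(s - 4)·3 − (-7)·(s + 6)] / [3·(s + 6)] = 10(s + 3) / (3(s + 6)).
So |(s - 4)/(s + 6) + 7/3| = 10|s + 3| / (3·|s + 6|).
Require δ ≤ 3/2, so |s + 6| ≥ |3| − |s + 3| > 3 − 3/2 = 3/2.
Hence |(s - 4)/(s + 6) + 7/3| < 10|s + 3|/(3·(3/2)) = (20/9)|s + 3|, which is < ε once |s + 3| < (9/20)ε.
Take δ = min(3/2, (9/20)ε). Then 0 < |s + 3| < δ forces both bounds, so |(s - 4)/(s + 6) + 7/3| < ε.

δ = min(3/2, (9/20)ε)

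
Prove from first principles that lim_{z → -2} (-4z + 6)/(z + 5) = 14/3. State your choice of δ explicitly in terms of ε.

Suppose ε > 0. We want δ > 0 with 0 < |z + 2| < δ ⇒ |(-4z + 6)/(z + 5) − (14/3)| < ε.
Combining over a common denominator, (-4z + 6)/(z + 5) − (14/3) = [(-4z + 6)·3 − 14·(z + 5)] / [3·(z + 5)] = -26(z + 2) / (3(z + 5)).
So |(-4z + 6)/(z + 5) − (14/3)| = 26|z + 2| / (3·|z + 5|).
Require δ ≤ 3/2, so |z + 5| ≥ |3| − |z + 2| > 3 − 3/2 = 3/2.
Hence |(-4z + 6)/(z + 5) − (14/3)| < 26|z + 2|/(3·(3/2)) = (52/9)|z + 2|, which is < ε once |z + 2| < (9/52)ε.
Take δ = min(3/2, (9/52)ε). Then 0 < |z + 2| < δ forces both bounds, so |(-4z + 6)/(z + 5) − (14/3)| < ε.

δ = min(3/2, (9/52)ε)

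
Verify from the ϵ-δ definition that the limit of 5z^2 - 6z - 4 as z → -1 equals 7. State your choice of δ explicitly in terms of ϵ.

Let ϵ > 0. We want δ > 0 such that 0 < |z + 1| < δ implies |(5z^2 - 6z - 4) − 7| < ϵ.
(5z^2 - 6z - 4) − 7 = 5z^2 - 6z - 11 = (z + 1)(5z - 11).
So |(5z^2 - 6z - 4) − 7| = |z + 1|·|5z - 11|.
Require δ ≤ 1. Then |z + 1| < 1 gives |z| < 2, and by the triangle inequality |5z - 11| ≤ 5·2 + 11 = 21.
Hence |(5z^2 - 6z - 4) − 7| ≤ 21|z + 1| < ϵ provided |z + 1| < ϵ/21.
Choosing δ = min(1, ϵ/21) ensures both conditions, hence |(5z^2 - 6z - 4) − 7| < ϵ.

δ = min(1, ϵ/21)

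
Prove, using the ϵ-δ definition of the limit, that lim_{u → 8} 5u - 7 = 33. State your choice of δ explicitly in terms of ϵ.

Fix ϵ > 0. We need δ > 0 so that 0 < |u − 8| < δ implies |(5u - 7) − 33| < ϵ.
|(5u - 7) − 33| = |5u - 40| = 5|u − 8|.
So 5|u − 8| < ϵ exactly when |u − 8| < ϵ/5.
Take δ = ϵ/5. If 0 < |u − 8| < δ then |(5u - 7) − 33| = 5|u − 8| < 5·(ϵ/5) = ϵ.

δ = ϵ/5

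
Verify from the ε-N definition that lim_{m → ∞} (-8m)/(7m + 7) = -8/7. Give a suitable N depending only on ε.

Let ε > 0 be given. For m ≥ 1, |(-8m)/(7m + 7) + 8/7| = |56|/(7(7m + 7)) = 56/(7(7m + 7)).
Since 7m + 7 ≥ 7m for m ≥ 1, this is ≤ 56/(7·7m) = (8/7)/m.
So |(-8m)/(7m + 7) + 8/7| < ε whenever m > (8/7)/ε.
Take N = (8/7)/ε. If m > N then |(-8m)/(7m + 7) + 8/7| ≤ (8/7)/m < ε.

N = (8/7)/ε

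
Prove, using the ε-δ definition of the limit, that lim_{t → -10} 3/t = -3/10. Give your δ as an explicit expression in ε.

Let ε > 0 be given. We seek δ > 0 such that 0 < |t + 10| < δ implies |3/t + 3/10| < ε.
|3/t + 3/10| = 3·|-10 − t|/(10·|t|) = 3|t + 10|/(10|t|).
Require δ ≤ 5 so that |t| > 10 − 5 = 5, hence 10|t| > 50.
Then |3/t + 3/10| < 3|t + 10|/50, which is < ε when |t + 10| < (50/3)ε.
Take δ = min(5, (50/3)ε). Then 0 < |t + 10| < δ gives both |t + 10| < 5 and |t + 10| < (50/3)ε, so |3/t + 3/10| < ε.

δ = min(5, (50/3)ε)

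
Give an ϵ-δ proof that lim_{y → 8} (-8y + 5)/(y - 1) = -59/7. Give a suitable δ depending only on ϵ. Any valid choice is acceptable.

δ = min(7/2, (49/6)ϵ)

Let ϵ > 0 be given. We want δ > 0 with 0 < |y − 8| < δ ⇒ |(-8y + 5)/(y - 1) + 59/7| < ϵ.
Combining over a common denominator, (-8y + 5)/(y - 1) + 59/7 = [(-8y + 5)·7 − (-59)·(y - 1)] / [7·(y - 1)] = 3(y − 8) / (7(y - 1)).
So |(-8y + 5)/(y - 1) + 59/7| = 3|y − 8| / (7·|y − 1|).
Restrict δ ≤ 7/2. Then |y − 8| < 7/2 gives |y − 1| = |(y − 8) + 7| ≥ 7 − 7/2 = 7/2.
Hence |(-8y + 5)/(y - 1) + 59/7| < 3|y − 8|/(7·(7/2)) = (6/49)|y − 8|, which is < ϵ once |y − 8| < (49/6)ϵ.
Take δ = min(7/2, (49/6)ϵ). Then 0 < |y − 8| < δ forces both bounds, so |(-8y + 5)/(y - 1) + 59/7| < ϵ.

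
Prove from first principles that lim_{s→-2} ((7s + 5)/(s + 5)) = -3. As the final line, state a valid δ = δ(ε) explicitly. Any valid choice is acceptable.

δ = min(3/2, (3/20)ε)

Let ε > 0 be given. We want δ > 0 with 0 < |s + 2| < δ ⇒ |(7s + 5)/(s + 5) + 3| < ε.
Combining over a common denominator, (7s + 5)/(s + 5) + 3 = [(7s + 5)·3 − (-9)·(s + 5)] / [3·(s + 5)] = 30(s + 2) / (3(s + 5)).
So |(7s + 5)/(s + 5) + 3| = 30|s + 2| / (3·|s + 5|).
Require δ ≤ 3/2, so |s + 5| ≥ |3| − |s + 2| > 3 − 3/2 = 3/2.
Hence |(7s + 5)/(s + 5) + 3| < 30|s + 2|/(3·(3/2)) = (20/3)|s + 2|, which is < ε once |s + 2| < (3/20)ε.
Take δ = min(3/2, (3/20)ε). Then 0 < |s + 2| < δ forces both bounds, so |(7s + 5)/(s + 5) + 3| < ε.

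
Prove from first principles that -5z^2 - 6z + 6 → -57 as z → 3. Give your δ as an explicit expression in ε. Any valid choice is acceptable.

Suppose ε > 0. We want δ > 0 such that 0 < |z − 3| < δ implies |(-5z^2 - 6z + 6) + 57| < ε.
(-5z^2 - 6z + 6) + 57 = -5z^2 - 6z + 63 = (z − 3)(-5z - 21).
So |(-5z^2 - 6z + 6) + 57| = |z − 3|·|-5z - 21|.
Assume first that |z − 3| < 2, so |z| < 5. Then |-5z - 21| ≤ 5·5 + 21 = 46.
Hence |(-5z^2 - 6z + 6) + 57| ≤ 46|z − 3| < ε provided |z − 3| < ε/46.
Choosing δ = min(2, ε/46) ensures both conditions, hence |(-5z^2 - 6z + 6) + 57| < ε.

δ = min(2, ε/46)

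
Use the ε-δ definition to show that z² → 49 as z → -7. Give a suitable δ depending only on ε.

δ = min(1, ε/15)

Let ε > 0 be given. We seek δ > 0 with 0 < |z + 7| < δ ⇒ |z² − 49| < ε.
Factor: z² − 49 = (z + 7)(z - 7), so |z² − 49| = |z + 7|·|z - 7|.
Restrict δ ≤ 1. Then |z + 7| < 1 gives |z| < 8, so by the triangle inequality |z - 7| ≤ 8 + 7 = 15.
Hence |z² − 49| ≤ 15|z + 7|, which is < ε once |z + 7| < ε/15.
Take δ = min(1, ε/15). If 0 < |z + 7| < δ then both bounds hold and |z² − 49| ≤ 15|z + 7| < 15·(ε/15) = ε.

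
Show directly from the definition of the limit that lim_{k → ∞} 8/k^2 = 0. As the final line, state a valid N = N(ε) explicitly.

Fix ε > 0. For k ≥ 1, |8/k^2 − 0| = 8/k^2.
8/k^2 < ε ⇔ k^2 > 8/ε ⇔ k > (8/ε)^{1/2}.
Take N = (8/ε)^{1/2}. Then k > N implies 8/k^2 < ε.

N = (8/ε)^{1/2}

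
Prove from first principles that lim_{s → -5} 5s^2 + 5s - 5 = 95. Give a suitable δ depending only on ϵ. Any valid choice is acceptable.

Fix ϵ > 0. We want δ > 0 such that 0 < |s + 5| < δ implies |(5s^2 + 5s - 5) − 95| < ϵ.
(5s^2 + 5s - 5) − 95 = 5s^2 + 5s - 100 = (s + 5)(5s - 20).
So |(5s^2 + 5s - 5) − 95| = |s + 5|·|5s - 20|.
Assume first that |s + 5| < 1, so |s| < 6. Then |5s - 20| ≤ 5·6 + 20 = 50.
Hence |(5s^2 + 5s - 5) − 95| ≤ 50|s + 5| < ϵ provided |s + 5| < ϵ/50.
Choosing δ = min(1, ϵ/50) ensures both conditions, hence |(5s^2 + 5s - 5) − 95| < ϵ.

δ = min(1, ϵ/50)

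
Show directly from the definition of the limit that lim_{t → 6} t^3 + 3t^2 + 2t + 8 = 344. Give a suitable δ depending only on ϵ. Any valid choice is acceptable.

δ = min(1, ϵ/168)

Fix ϵ > 0. We want δ > 0 such that 0 < |t − 6| < δ implies |(t^3 + 3t^2 + 2t + 8) − 344| < ϵ.
(t^3 + 3t^2 + 2t + 8) − 344 = t^3 + 3t^2 + 2t - 336 = (t − 6)(t^2 + 9t + 56).
So |(t^3 + 3t^2 + 2t + 8) − 344| = |t − 6|·|t^2 + 9t + 56|.
Require δ ≤ 1. Then |t − 6| < 1 gives |t| < 7, and by the triangle inequality |t^2 + 9t + 56| ≤ 7^2 + 9·7 + 56 = 168.
Hence |(t^3 + 3t^2 + 2t + 8) − 344| ≤ 168|t − 6| < ϵ provided |t − 6| < ϵ/168.
Take δ = min(1, ϵ/168). Then 0 < |t − 6| < δ gives both |t − 6| < 1 and |t − 6| < ϵ/168, so |(t^3 + 3t^2 + 2t + 8) − 344| < ϵ.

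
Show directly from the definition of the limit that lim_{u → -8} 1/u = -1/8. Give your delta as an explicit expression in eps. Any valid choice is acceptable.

Let eps > 0. We seek delta > 0 such that 0 < |u + 8| < delta implies |1/u + 1/8| < eps.
|1/u + 1/8| = |-8 − u|/(8·|u|) = |u + 8|/(8|u|).
Restrict delta ≤ 4. Then |u + 8| < 4 gives |u| > 4, so 8|u| > 32.
Then |1/u + 1/8| < |u + 8|/32, which is < eps when |u + 8| < 32eps.
Take delta = min(4, 32eps). Then 0 < |u + 8| < delta gives both |u + 8| < 4 and |u + 8| < 32eps, so |1/u + 1/8| < eps.

delta = min(4, 32eps)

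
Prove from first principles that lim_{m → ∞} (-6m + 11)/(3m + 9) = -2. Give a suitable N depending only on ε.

Suppose ε > 0. For m ≥ 1, |(-6m + 11)/(3m + 9) + 2| = |87|/(3(3m + 9)) = 87/(3(3m + 9)).
Since 3m + 9 ≥ 3m for m ≥ 1, this is ≤ 87/(3·3m) = (29/3)/m.
So |(-6m + 11)/(3m + 9) + 2| < ε whenever m > (29/3)/ε.
Take N = (29/3)/ε. If m > N then |(-6m + 11)/(3m + 9) + 2| ≤ (29/3)/m < ε.

N = (29/3)/ε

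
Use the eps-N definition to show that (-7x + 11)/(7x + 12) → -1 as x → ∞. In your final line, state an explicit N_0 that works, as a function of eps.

Let eps > 0. We seek N_0 > 0 such that x > N_0 implies |(-7x + 11)/(7x + 12) + 1| < eps.
(-7x + 11)/(7x + 12) + 1 = (7(-7x + 11) − (-7)(7x + 12)) / (7(7x + 12)) = 161/(7(7x + 12)).
For x > 0 we have 7x + 12 > 7x, so |(-7x + 11)/(7x + 12) + 1| = 161/(7(7x + 12)) < 161/(7·7x) = (23/7)/x.
Thus |(-7x + 11)/(7x + 12) + 1| < eps whenever x > (23/7)/eps.
Take N_0 = (23/7)/eps. If x > N_0 then |(-7x + 11)/(7x + 12) + 1| < (23/7)/x < eps.

N_0 = (23/7)/eps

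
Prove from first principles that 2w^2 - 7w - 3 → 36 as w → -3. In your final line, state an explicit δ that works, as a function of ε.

Suppose ε > 0. We want δ > 0 such that 0 < |w + 3| < δ implies |(2w^2 - 7w - 3) − 36| < ε.
(2w^2 - 7w - 3) − 36 = 2w^2 - 7w - 39 = (w + 3)(2w - 13).
So |(2w^2 - 7w - 3) − 36| = |w + 3|·|2w - 13|.
Require δ ≤ 1. Then |w + 3| < 1 gives |w| < 4, and by the triangle inequality |2w - 13| ≤ 2·4 + 13 = 21.
Hence |(2w^2 - 7w - 3) − 36| ≤ 21|w + 3| < ε provided |w + 3| < ε/21.
Choosing δ = min(1, ε/21) ensures both conditions, hence |(2w^2 - 7w - 3) − 36| < ε.

δ = min(1, ε/21)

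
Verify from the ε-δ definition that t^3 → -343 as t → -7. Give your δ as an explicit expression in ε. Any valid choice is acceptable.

δ = min(1, ε/169)

Let ε > 0 be given. We seek δ > 0 with 0 < |t + 7| < δ ⇒ |t^3 + 343| < ε.
Factor: t^3 + 343 = (t + 7)(t^2 - 7t + 49), so |t^3 + 343| = |t + 7|·|t^2 - 7t + 49|.
Impose δ ≤ 1 so that |t| < 8; then |t^2 - 7t + 49| ≤ 169.
Hence |t^3 + 343| ≤ 169|t + 7|, which is < ε once |t + 7| < ε/169.
Take δ = min(1, ε/169). If 0 < |t + 7| < δ then both bounds hold and |t^3 + 343| ≤ 169|t + 7| < 169·(ε/169) = ε.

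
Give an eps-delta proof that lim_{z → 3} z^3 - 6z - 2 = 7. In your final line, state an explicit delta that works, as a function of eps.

Let eps > 0. We want delta > 0 such that 0 < |z − 3| < delta implies |(z^3 - 6z - 2) − 7| < eps.
(z^3 - 6z - 2) − 7 = z^3 - 6z - 9 = (z − 3)(z^2 + 3z + 3).
So |(z^3 - 6z - 2) − 7| = |z − 3|·|z^2 + 3z + 3|.
Require delta ≤ 2. Then |z − 3| < 2 gives |z| < 5, and by the triangle inequality |z^2 + 3z + 3| ≤ 5^2 + 3·5 + 3 = 43.
Hence |(z^3 - 6z - 2) − 7| ≤ 43|z − 3| < eps provided |z − 3| < eps/43.
Take delta = min(2, eps/43). Then 0 < |z − 3| < delta gives both |z − 3| < 2 and |z − 3| < eps/43, so |(z^3 - 6z - 2) − 7| < eps.

delta = min(2, eps/43)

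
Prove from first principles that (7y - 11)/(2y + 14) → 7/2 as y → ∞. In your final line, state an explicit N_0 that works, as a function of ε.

N_0 = 30/ε

Let ε > 0 be given. We seek N_0 > 0 such that y > N_0 implies |(7y - 11)/(2y + 14) − (7/2)| < ε.
(7y - 11)/(2y + 14) − (7/2) = (2(7y - 11) − 7(2y + 14)) / (2(2y + 14)) = -120/(2(2y + 14)).
For y > 0 we have 2y + 14 > 2y, so |(7y - 11)/(2y + 14) − (7/2)| = 120/(2(2y + 14)) < 120/(2·2y) = 30/y.
Thus |(7y - 11)/(2y + 14) − (7/2)| < ε whenever y > 30/ε.
Take N_0 = 30/ε. If y > N_0 then |(7y - 11)/(2y + 14) − (7/2)| < 30/y < ε.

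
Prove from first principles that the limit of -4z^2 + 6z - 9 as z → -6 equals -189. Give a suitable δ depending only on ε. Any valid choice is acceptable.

δ = min(1, ε/58)

Let ε > 0 be given. We want δ > 0 such that 0 < |z + 6| < δ implies |(-4z^2 + 6z - 9) + 189| < ε.
(-4z^2 + 6z - 9) + 189 = -4z^2 + 6z + 180 = (z + 6)(-4z + 30).
So |(-4z^2 + 6z - 9) + 189| = |z + 6|·|-4z + 30|.
Require δ ≤ 1. Then |z + 6| < 1 gives |z| < 7, and by the triangle inequality |-4z + 30| ≤ 4·7 + 30 = 58.
Hence |(-4z^2 + 6z - 9) + 189| ≤ 58|z + 6| < ε provided |z + 6| < ε/58.
Take δ = min(1, ε/58). Then 0 < |z + 6| < δ gives both |z + 6| < 1 and |z + 6| < ε/58, so |(-4z^2 + 6z - 9) + 189| < ε.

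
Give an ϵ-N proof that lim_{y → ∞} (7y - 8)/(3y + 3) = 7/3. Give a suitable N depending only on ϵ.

N = 5/ϵ

Fix ϵ > 0. We seek N > 0 such that y > N implies |(7y - 8)/(3y + 3) − (7/3)| < ϵ.
(7y - 8)/(3y + 3) − (7/3) = (3(7y - 8) − 7(3y + 3)) / (3(3y + 3)) = -45/(3(3y + 3)).
For y > 0 we have 3y + 3 > 3y, so |(7y - 8)/(3y + 3) − (7/3)| = 45/(3(3y + 3)) < 45/(3·3y) = 5/y.
Thus |(7y - 8)/(3y + 3) − (7/3)| < ϵ whenever y > 5/ϵ.
Take N = 5/ϵ. If y > N then |(7y - 8)/(3y + 3) − (7/3)| < 5/y < ϵ.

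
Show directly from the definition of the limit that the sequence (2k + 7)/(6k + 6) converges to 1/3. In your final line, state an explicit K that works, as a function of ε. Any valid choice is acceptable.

K = (5/6)/ε

Let ε > 0. For k ≥ 1, |(2k + 7)/(6k + 6) − (1/3)| = |30|/(6(6k + 6)) = 30/(6(6k + 6)).
Since 6k + 6 ≥ 6k for k ≥ 1, this is ≤ 30/(6·6k) = (5/6)/k.
So |(2k + 7)/(6k + 6) − (1/3)| < ε whenever k > (5/6)/ε.
Take K = (5/6)/ε. If k > K then |(2k + 7)/(6k + 6) − (1/3)| ≤ (5/6)/k < ε.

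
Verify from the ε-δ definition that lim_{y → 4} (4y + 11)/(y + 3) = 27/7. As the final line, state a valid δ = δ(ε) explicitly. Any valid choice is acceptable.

Fix ε > 0. We want δ > 0 with 0 < |y − 4| < δ ⇒ |(4y + 11)/(y + 3) − (27/7)| < ε.
Combining over a common denominator, (4y + 11)/(y + 3) − (27/7) = [(4y + 11)·7 − 27·(y + 3)] / [7·(y + 3)] = 1(y − 4) / (7(y + 3)).
So |(4y + 11)/(y + 3) − (27/7)| = |y − 4| / (7·|y + 3|).
Restrict δ ≤ 7/2. Then |y − 4| < 7/2 gives |y + 3| = |(y − 4) + 7| ≥ 7 − 7/2 = 7/2.
Hence |(4y + 11)/(y + 3) − (27/7)| < |y − 4|/(7·(7/2)) = (2/49)|y − 4|, which is < ε once |y − 4| < (49/2)ε.
Take δ = min(7/2, (49/2)ε). Then 0 < |y − 4| < δ forces both bounds, so |(4y + 11)/(y + 3) − (27/7)| < ε.

δ = min(7/2, (49/2)ε)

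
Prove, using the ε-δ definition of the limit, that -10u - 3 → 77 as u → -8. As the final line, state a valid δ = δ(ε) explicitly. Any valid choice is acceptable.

δ = ε/10

Suppose ε > 0. We need δ > 0 so that 0 < |u + 8| < δ implies |(-10u - 3) − 77| < ε.
Since (-10u - 3) − 77 = -10(u + 8), we have |(-10u - 3) − 77| = 10|u + 8|.
Thus it suffices that |u + 8| < ε/10.
Choosing δ = ε/10 gives |(-10u - 3) − 77| = 10|u + 8| < ε whenever |u + 8| < δ.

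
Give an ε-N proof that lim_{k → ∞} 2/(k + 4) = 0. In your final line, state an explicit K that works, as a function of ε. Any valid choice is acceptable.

K = 2/ε

Let ε > 0. For k ≥ 1, |2/(k + 4) − 0| = 2/(k + 4) ≤ 2/k.
We need 2/k < ε, i.e. k > 2/ε.
Take K = 2/ε. If k > K then |2/(k + 4)| ≤ 2/k < ε.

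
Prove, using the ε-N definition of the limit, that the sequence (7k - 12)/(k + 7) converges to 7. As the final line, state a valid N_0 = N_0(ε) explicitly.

N_0 = 61/ε

Let ε > 0. For k ≥ 1, |(7k - 12)/(k + 7) − 7| = |-61|/((k + 7)) = 61/((k + 7)).
Since k + 7 ≥ k for k ≥ 1, this is ≤ 61/(k) = 61/k.
So |(7k - 12)/(k + 7) − 7| < ε whenever k > 61/ε.
Take N_0 = 61/ε. If k > N_0 then |(7k - 12)/(k + 7) − 7| ≤ 61/k < ε.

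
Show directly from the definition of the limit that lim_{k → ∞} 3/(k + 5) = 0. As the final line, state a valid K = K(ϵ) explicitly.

Let ϵ > 0. For k ≥ 1, |3/(k + 5) − 0| = 3/(k + 5) ≤ 3/k.
We need 3/k < ϵ, i.e. k > 3/ϵ.
Take K = 3/ϵ. If k > K then |3/(k + 5)| ≤ 3/k < ϵ.

K = 3/ϵ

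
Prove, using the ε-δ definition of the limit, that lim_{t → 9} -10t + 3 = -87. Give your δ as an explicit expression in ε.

Fix ε > 0. We need δ > 0 so that 0 < |t − 9| < δ implies |(-10t + 3) + 87| < ε.
|(-10t + 3) + 87| = |-10t + 90| = 10|t − 9|.
So 10|t − 9| < ε exactly when |t − 9| < ε/10.
Take δ = ε/10. If 0 < |t − 9| < δ then |(-10t + 3) + 87| = 10|t − 9| < 10·(ε/10) = ε.

δ = ε/10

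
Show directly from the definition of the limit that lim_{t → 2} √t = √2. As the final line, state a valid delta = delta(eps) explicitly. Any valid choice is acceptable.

Let eps > 0. We want delta > 0 such that 0 < |t − 2| < delta implies |√t − √2| < eps.
Rationalise: √t − √2 = (t − 2)/(√t + √2), so |√t − √2| = |t − 2|/(√t + √2).
Restrict delta ≤ 2 so that |t − 2| < 2 forces t > 0, and then √t + √2 > √2.
Hence |√t − √2| < |t − 2|/√2, which is < eps once |t − 2| < √2·eps.
Take delta = min(2, √2·eps). If 0 < |t − 2| < delta then t > 0 and |√t − √2| < |t − 2|/√2 < eps.

delta = min(2, √2·eps)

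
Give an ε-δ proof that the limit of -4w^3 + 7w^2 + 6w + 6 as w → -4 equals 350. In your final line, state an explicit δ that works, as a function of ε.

Fix ε > 0. We want δ > 0 such that 0 < |w + 4| < δ implies |(-4w^3 + 7w^2 + 6w + 6) − 350| < ε.
(-4w^3 + 7w^2 + 6w + 6) − 350 = -4w^3 + 7w^2 + 6w - 344 = (w + 4)(-4w^2 + 23w - 86).
So |(-4w^3 + 7w^2 + 6w + 6) − 350| = |w + 4|·|-4w^2 + 23w - 86|.
Require δ ≤ 2. Then |w + 4| < 2 gives |w| < 6, and by the triangle inequality |-4w^2 + 23w - 86| ≤ 4·6^2 + 23·6 + 86 = 368.
Hence |(-4w^3 + 7w^2 + 6w + 6) − 350| ≤ 368|w + 4| < ε provided |w + 4| < ε/368.
Choosing δ = min(2, ε/368) ensures both conditions, hence |(-4w^3 + 7w^2 + 6w + 6) − 350| < ε.

δ = min(2, ε/368)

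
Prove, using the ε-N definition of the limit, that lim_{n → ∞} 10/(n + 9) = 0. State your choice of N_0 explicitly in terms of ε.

Let ε > 0. For n ≥ 1, |10/(n + 9) − 0| = 10/(n + 9) ≤ 10/n.
We need 10/n < ε, i.e. n > 10/ε.
Take N_0 = 10/ε. If n > N_0 then |10/(n + 9)| ≤ 10/n < ε.

N_0 = 10/ε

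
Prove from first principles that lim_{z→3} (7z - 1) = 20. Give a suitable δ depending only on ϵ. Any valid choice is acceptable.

Fix ϵ > 0. We need δ > 0 so that 0 < |z − 3| < δ implies |(7z - 1) − 20| < ϵ.
|(7z - 1) − 20| = |7z - 21| = 7|z − 3|.
Thus it suffices that |z − 3| < ϵ/7.
Choosing δ = ϵ/7 gives |(7z - 1) − 20| = 7|z − 3| < ϵ whenever |z − 3| < δ.

δ = ϵ/7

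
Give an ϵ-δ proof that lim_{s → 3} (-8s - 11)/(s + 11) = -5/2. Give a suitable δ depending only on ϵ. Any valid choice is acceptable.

Let ϵ > 0 be given. We want δ > 0 with 0 < |s − 3| < δ ⇒ |(-8s - 11)/(s + 11) + 5/2| < ϵ.
Combining over a common denominator, (-8s - 11)/(s + 11) + 5/2 = [(-8s - 11)·14 − (-35)·(s + 11)] / [14·(s + 11)] = -77(s − 3) / (14(s + 11)).
So |(-8s - 11)/(s + 11) + 5/2| = 77|s − 3| / (14·|s + 11|).
Require δ ≤ 7, so |s + 11| ≥ |14| − |s − 3| > 14 − 7 = 7.
Hence |(-8s - 11)/(s + 11) + 5/2| < 77|s − 3|/(14·7) = (11/14)|s − 3|, which is < ϵ once |s − 3| < (14/11)ϵ.
Take δ = min(7, (14/11)ϵ). Then 0 < |s − 3| < δ forces both bounds, so |(-8s - 11)/(s + 11) + 5/2| < ϵ.

δ = min(7, (14/11)ϵ)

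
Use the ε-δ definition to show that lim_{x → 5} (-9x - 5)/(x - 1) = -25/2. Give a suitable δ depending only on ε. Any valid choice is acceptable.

δ = min(2, (4/7)ε)

Fix ε > 0. We want δ > 0 with 0 < |x − 5| < δ ⇒ |(-9x - 5)/(x - 1) + 25/2| < ε.
Combining over a common denominator, (-9x - 5)/(x - 1) + 25/2 = [(-9x - 5)·4 − (-50)·(x - 1)] / [4·(x - 1)] = 14(x − 5) / (4(x - 1)).
So |(-9x - 5)/(x - 1) + 25/2| = 14|x − 5| / (4·|x − 1|).
Require δ ≤ 2, so |x − 1| ≥ |4| − |x − 5| > 4 − 2 = 2.
Hence |(-9x - 5)/(x - 1) + 25/2| < 14|x − 5|/(4·2) = (7/4)|x − 5|, which is < ε once |x − 5| < (4/7)ε.
Take δ = min(2, (4/7)ε). Then 0 < |x − 5| < δ forces both bounds, so |(-9x - 5)/(x - 1) + 25/2| < ε.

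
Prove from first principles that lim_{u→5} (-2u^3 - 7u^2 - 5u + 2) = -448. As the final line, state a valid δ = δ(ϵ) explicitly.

Fix ϵ > 0. We want δ > 0 such that 0 < |u − 5| < δ implies |(-2u^3 - 7u^2 - 5u + 2) + 448| < ϵ.
(-2u^3 - 7u^2 - 5u + 2) + 448 = -2u^3 - 7u^2 - 5u + 450 = (u − 5)(-2u^2 - 17u - 90).
So |(-2u^3 - 7u^2 - 5u + 2) + 448| = |u − 5|·|-2u^2 - 17u - 90|.
Require δ ≤ 2. Then |u − 5| < 2 gives |u| < 7, and by the triangle inequality |-2u^2 - 17u - 90| ≤ 2·7^2 + 17·7 + 90 = 307.
Hence |(-2u^3 - 7u^2 - 5u + 2) + 448| ≤ 307|u − 5| < ϵ provided |u − 5| < ϵ/307.
Choosing δ = min(2, ϵ/307) ensures both conditions, hence |(-2u^3 - 7u^2 - 5u + 2) + 448| < ϵ.

δ = min(2, ϵ/307)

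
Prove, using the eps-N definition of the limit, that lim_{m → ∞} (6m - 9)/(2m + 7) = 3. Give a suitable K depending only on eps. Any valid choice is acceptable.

Fix eps > 0. For m ≥ 1, |(6m - 9)/(2m + 7) − 3| = |-60|/(2(2m + 7)) = 60/(2(2m + 7)).
Since 2m + 7 ≥ 2m for m ≥ 1, this is ≤ 60/(2·2m) = 15/m.
So |(6m - 9)/(2m + 7) − 3| < eps whenever m > 15/eps.
Take K = 15/eps. If m > K then |(6m - 9)/(2m + 7) − 3| ≤ 15/m < eps.

K = 15/eps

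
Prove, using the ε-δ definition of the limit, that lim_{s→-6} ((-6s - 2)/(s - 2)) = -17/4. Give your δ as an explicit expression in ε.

δ = min(4, (16/7)ε)

Let ε > 0 be given. We want δ > 0 with 0 < |s + 6| < δ ⇒ |(-6s - 2)/(s - 2) + 17/4| < ε.
Combining over a common denominator, (-6s - 2)/(s - 2) + 17/4 = [(-6s - 2)·(-8) − 34·(s - 2)] / [(-8)·(s - 2)] = 14(s + 6) / ((-8)(s - 2)).
So |(-6s - 2)/(s - 2) + 17/4| = 14|s + 6| / (8·|s − 2|).
Restrict δ ≤ 4. Then |s + 6| < 4 gives |s − 2| = |(s + 6) + (-8)| ≥ 8 − 4 = 4.
Hence |(-6s - 2)/(s - 2) + 17/4| < 14|s + 6|/(8·4) = (7/16)|s + 6|, which is < ε once |s + 6| < (16/7)ε.
Take δ = min(4, (16/7)ε). Then 0 < |s + 6| < δ forces both bounds, so |(-6s - 2)/(s - 2) + 17/4| < ε.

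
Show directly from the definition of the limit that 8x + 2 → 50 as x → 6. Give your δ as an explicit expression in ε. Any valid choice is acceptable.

δ = ε/8

Let ε > 0 be given. We need δ > 0 so that 0 < |x − 6| < δ implies |(8x + 2) − 50| < ε.
Since (8x + 2) − 50 = 8(x − 6), we have |(8x + 2) − 50| = 8|x − 6|.
So 8|x − 6| < ε exactly when |x − 6| < ε/8.
Take δ = ε/8. If 0 < |x − 6| < δ then |(8x + 2) − 50| = 8|x − 6| < 8·(ε/8) = ε.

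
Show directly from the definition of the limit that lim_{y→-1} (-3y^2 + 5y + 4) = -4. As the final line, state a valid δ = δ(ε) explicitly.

δ = min(2, ε/17)

Let ε > 0 be given. We want δ > 0 such that 0 < |y + 1| < δ implies |(-3y^2 + 5y + 4) + 4| < ε.
(-3y^2 + 5y + 4) + 4 = -3y^2 + 5y + 8 = (y + 1)(-3y + 8).
So |(-3y^2 + 5y + 4) + 4| = |y + 1|·|-3y + 8|.
Require δ ≤ 2. Then |y + 1| < 2 gives |y| < 3, and by the triangle inequality |-3y + 8| ≤ 3·3 + 8 = 17.
Hence |(-3y^2 + 5y + 4) + 4| ≤ 17|y + 1| < ε provided |y + 1| < ε/17.
Choosing δ = min(2, ε/17) ensures both conditions, hence |(-3y^2 + 5y + 4) + 4| < ε.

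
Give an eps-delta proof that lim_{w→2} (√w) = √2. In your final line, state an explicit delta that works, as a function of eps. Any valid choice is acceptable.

Suppose eps > 0. We want delta > 0 such that 0 < |w − 2| < delta implies |√w − √2| < eps.
Rationalise: √w − √2 = (w − 2)/(√w + √2), so |√w − √2| = |w − 2|/(√w + √2).
Restrict delta ≤ 2 so that |w − 2| < 2 forces w > 0, and then √w + √2 > √2.
Hence |√w − √2| < |w − 2|/√2, which is < eps once |w − 2| < √2·eps.
Take delta = min(2, √2·eps). If 0 < |w − 2| < delta then w > 0 and |√w − √2| < |w − 2|/√2 < eps.

delta = min(2, √2·eps)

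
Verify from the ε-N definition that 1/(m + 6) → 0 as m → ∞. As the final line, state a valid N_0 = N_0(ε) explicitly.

Suppose ε > 0. For m ≥ 1, |1/(m + 6) − 0| = 1/(m + 6) ≤ 1/m.
We need 1/m < ε, i.e. m > 1/ε.
Take N_0 = 1/ε. If m > N_0 then |1/(m + 6)| ≤ 1/m < ε.

N_0 = 1/ε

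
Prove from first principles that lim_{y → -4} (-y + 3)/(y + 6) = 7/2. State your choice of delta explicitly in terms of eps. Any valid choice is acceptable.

delta = min(1, (2/9)eps)

Let eps > 0 be given. We want delta > 0 with 0 < |y + 4| < delta ⇒ |(-y + 3)/(y + 6) − (7/2)| < eps.
Combining over a common denominator, (-y + 3)/(y + 6) − (7/2) = [(-y + 3)·2 − 7·(y + 6)] / [2·(y + 6)] = -9(y + 4) / (2(y + 6)).
So |(-y + 3)/(y + 6) − (7/2)| = 9|y + 4| / (2·|y + 6|).
Require delta ≤ 1, so |y + 6| ≥ |2| − |y + 4| > 2 − 1 = 1.
Hence |(-y + 3)/(y + 6) − (7/2)| < 9|y + 4|/(2·1) = (9/2)|y + 4|, which is < eps once |y + 4| < (2/9)eps.
Take delta = min(1, (2/9)eps). Then 0 < |y + 4| < delta forces both bounds, so |(-y + 3)/(y + 6) − (7/2)| < eps.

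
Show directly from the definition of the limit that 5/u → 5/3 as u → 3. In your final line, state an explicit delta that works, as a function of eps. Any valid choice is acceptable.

Let eps > 0 be given. We seek delta > 0 such that 0 < |u − 3| < delta implies |5/u − (5/3)| < eps.
|5/u − (5/3)| = 5·|3 − u|/(3·|u|) = 5|u − 3|/(3|u|).
Restrict delta ≤ 3/2. Then |u − 3| < 3/2 gives |u| > 3/2, so 3|u| > 9/2.
Then |5/u − (5/3)| < 5|u − 3|/(9/2), which is < eps when |u − 3| < (9/10)eps.
Take delta = min(3/2, (9/10)eps). Then 0 < |u − 3| < delta gives both |u − 3| < 3/2 and |u − 3| < (9/10)eps, so |5/u − (5/3)| < eps.

delta = min(3/2, (9/10)eps)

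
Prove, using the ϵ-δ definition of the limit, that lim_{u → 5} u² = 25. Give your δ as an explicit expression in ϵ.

δ = min(1, ϵ/11)

Let ϵ > 0. We seek δ > 0 with 0 < |u − 5| < δ ⇒ |u² − 25| < ϵ.
Factor: u² − 25 = (u − 5)(u + 5), so |u² − 25| = |u − 5|·|u + 5|.
Restrict δ ≤ 1. Then |u − 5| < 1 gives |u| < 6, so by the triangle inequality |u + 5| ≤ 6 + 5 = 11.
Hence |u² − 25| ≤ 11|u − 5|, which is < ϵ once |u − 5| < ϵ/11.
Take δ = min(1, ϵ/11). If 0 < |u − 5| < δ then both bounds hold and |u² − 25| ≤ 11|u − 5| < 11·(ϵ/11) = ϵ.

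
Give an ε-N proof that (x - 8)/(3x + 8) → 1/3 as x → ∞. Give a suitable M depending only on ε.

M = (32/9)/ε

Let ε > 0. We seek M > 0 such that x > M implies |(x - 8)/(3x + 8) − (1/3)| < ε.
(x - 8)/(3x + 8) − (1/3) = (3(x - 8) − (3x + 8)) / (3(3x + 8)) = -32/(3(3x + 8)).
For x > 0 we have 3x + 8 > 3x, so |(x - 8)/(3x + 8) − (1/3)| = 32/(3(3x + 8)) < 32/(3·3x) = (32/9)/x.
Thus |(x - 8)/(3x + 8) − (1/3)| < ε whenever x > (32/9)/ε.
Take M = (32/9)/ε. If x > M then |(x - 8)/(3x + 8) − (1/3)| < (32/9)/x < ε.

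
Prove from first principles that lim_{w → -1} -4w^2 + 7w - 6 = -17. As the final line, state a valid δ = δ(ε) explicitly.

δ = min(1, ε/19)

Let ε > 0. We want δ > 0 such that 0 < |w + 1| < δ implies |(-4w^2 + 7w - 6) + 17| < ε.
(-4w^2 + 7w - 6) + 17 = -4w^2 + 7w + 11 = (w + 1)(-4w + 11).
So |(-4w^2 + 7w - 6) + 17| = |w + 1|·|-4w + 11|.
Require δ ≤ 1. Then |w + 1| < 1 gives |w| < 2, and by the triangle inequality |-4w + 11| ≤ 4·2 + 11 = 19.
Hence |(-4w^2 + 7w - 6) + 17| ≤ 19|w + 1| < ε provided |w + 1| < ε/19.
Take δ = min(1, ε/19). Then 0 < |w + 1| < δ gives both |w + 1| < 1 and |w + 1| < ε/19, so |(-4w^2 + 7w - 6) + 17| < ε.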